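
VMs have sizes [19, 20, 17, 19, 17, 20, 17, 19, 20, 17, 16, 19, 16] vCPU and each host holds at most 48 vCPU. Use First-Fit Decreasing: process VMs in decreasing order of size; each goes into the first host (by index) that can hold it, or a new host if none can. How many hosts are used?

7

Sorted descending: 20, 20, 20, 19, 19, 19, 19, 17, 17, 17, 17, 16, 16.
host 1: place 20 vCPU, 28 vCPU left
host 1: place 20 vCPU, 8 vCPU left
host 2: place 20 vCPU, 28 vCPU left
host 2: place 19 vCPU, 9 vCPU left
host 3: place 19 vCPU, 29 vCPU left
host 3: place 19 vCPU, 10 vCPU left
host 4: place 19 vCPU, 29 vCPU left
host 4: place 17 vCPU, 12 vCPU left
host 5: place 17 vCPU, 31 vCPU left
host 5: place 17 vCPU, 14 vCPU left
host 6: place 17 vCPU, 31 vCPU left
host 6: place 16 vCPU, 15 vCPU left
host 7: place 16 vCPU, 32 vCPU left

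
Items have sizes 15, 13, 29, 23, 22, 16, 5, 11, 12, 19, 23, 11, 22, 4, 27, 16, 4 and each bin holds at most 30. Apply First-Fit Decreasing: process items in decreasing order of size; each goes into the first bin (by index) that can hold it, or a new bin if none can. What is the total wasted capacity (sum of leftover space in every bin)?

Sorted descending: 29, 27, 23, 23, 22, 22, 19, 16, 16, 15, 13, 12, 11, 11, 5, 4, 4.
29 → bin 1 (remaining 1)
27 → bin 2 (remaining 3)
23 → bin 3 (remaining 7)
23 → bin 4 (remaining 7)
22 → bin 5 (remaining 8)
22 → bin 6 (remaining 8)
19 → bin 7 (remaining 11)
16 → bin 8 (remaining 14)
16 → bin 9 (remaining 14)
15 → bin 10 (remaining 15)
13 → bin 8 (remaining 1)
12 → bin 9 (remaining 2)
11 → bin 7 (remaining 0)
11 → bin 10 (remaining 4)
5 → bin 3 (remaining 2)
4 → bin 4 (remaining 3)
4 → bin 5 (remaining 4)
10 bins × 30 = 300; used 272; unused 28.

28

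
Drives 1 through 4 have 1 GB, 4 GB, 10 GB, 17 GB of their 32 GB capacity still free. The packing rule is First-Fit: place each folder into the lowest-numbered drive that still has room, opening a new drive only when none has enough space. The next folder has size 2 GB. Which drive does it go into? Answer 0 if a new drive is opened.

2

Drives with room: drive 2 (4 GB), drive 3 (10 GB), drive 4 (17 GB).
The first with room is drive 2.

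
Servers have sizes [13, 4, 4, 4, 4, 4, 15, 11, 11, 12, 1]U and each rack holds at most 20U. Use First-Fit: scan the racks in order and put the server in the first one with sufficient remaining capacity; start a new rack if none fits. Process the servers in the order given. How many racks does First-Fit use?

6

rack 1: place 13U, 7U left
rack 1: place 4U, 3U left
rack 2: place 4U, 16U left
rack 2: place 4U, 12U left
rack 2: place 4U, 8U left
rack 2: place 4U, 4U left
rack 3: place 15U, 5U left
rack 4: place 11U, 9U left
rack 5: place 11U, 9U left
rack 6: place 12U, 8U left
rack 1: place 1U, 2U left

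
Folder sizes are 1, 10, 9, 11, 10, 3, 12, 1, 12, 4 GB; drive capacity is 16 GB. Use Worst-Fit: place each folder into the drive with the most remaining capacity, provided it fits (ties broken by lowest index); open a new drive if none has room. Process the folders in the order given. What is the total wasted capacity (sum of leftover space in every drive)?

23

1 GB → drive 1 (remaining 15 GB)
10 GB → drive 1 (remaining 5 GB)
9 GB → drive 2 (remaining 7 GB)
11 GB → drive 3 (remaining 5 GB)
10 GB → drive 4 (remaining 6 GB)
3 GB → drive 2 (remaining 4 GB)
12 GB → drive 5 (remaining 4 GB)
1 GB → drive 4 (remaining 5 GB)
12 GB → drive 6 (remaining 4 GB)
4 GB → drive 1 (remaining 1 GB)
6 drives × 16 GB = 96 GB; used 73 GB; unused 23 GB.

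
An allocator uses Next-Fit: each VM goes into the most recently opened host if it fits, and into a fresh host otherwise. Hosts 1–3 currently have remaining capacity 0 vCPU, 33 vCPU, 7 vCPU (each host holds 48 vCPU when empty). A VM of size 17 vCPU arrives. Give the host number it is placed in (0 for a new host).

0

Next-Fit only looks at host 3, which has 7 vCPU free.
17 vCPU does not fit, so a new host is opened.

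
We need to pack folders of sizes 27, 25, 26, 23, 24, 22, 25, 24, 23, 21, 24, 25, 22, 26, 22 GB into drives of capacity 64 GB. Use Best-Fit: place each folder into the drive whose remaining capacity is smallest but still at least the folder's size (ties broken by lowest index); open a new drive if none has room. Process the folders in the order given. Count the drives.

Put 27 GB in drive 1; 37 GB remain.
Put 25 GB in drive 1; 12 GB remain.
Put 26 GB in drive 2; 38 GB remain.
Put 23 GB in drive 2; 15 GB remain.
Put 24 GB in drive 3; 40 GB remain.
Put 22 GB in drive 3; 18 GB remain.
Put 25 GB in drive 4; 39 GB remain.
Put 24 GB in drive 4; 15 GB remain.
Put 23 GB in drive 5; 41 GB remain.
Put 21 GB in drive 5; 20 GB remain.
Put 24 GB in drive 6; 40 GB remain.
Put 25 GB in drive 6; 15 GB remain.
Put 22 GB in drive 7; 42 GB remain.
Put 26 GB in drive 7; 16 GB remain.
Put 22 GB in drive 8; 42 GB remain.
Final drives: [27,25] [26,23] [24,22] [25,24] [23,21] [24,25] [22,26] [22].

8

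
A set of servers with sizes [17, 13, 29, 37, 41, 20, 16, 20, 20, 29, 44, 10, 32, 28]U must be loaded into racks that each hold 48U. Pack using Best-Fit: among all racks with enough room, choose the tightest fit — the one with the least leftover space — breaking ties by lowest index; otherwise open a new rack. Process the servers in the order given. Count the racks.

17U → rack 1 (remaining 31U)
13U → rack 1 (remaining 18U)
29U → rack 2 (remaining 19U)
37U → rack 3 (remaining 11U)
41U → rack 4 (remaining 7U)
20U → rack 5 (remaining 28U)
16U → rack 1 (remaining 2U)
20U → rack 5 (remaining 8U)
20U → rack 6 (remaining 28U)
29U → rack 7 (remaining 19U)
44U → rack 8 (remaining 4U)
10U → rack 3 (remaining 1U)
32U → rack 9 (remaining 16U)
28U → rack 6 (remaining 0U)

9 racks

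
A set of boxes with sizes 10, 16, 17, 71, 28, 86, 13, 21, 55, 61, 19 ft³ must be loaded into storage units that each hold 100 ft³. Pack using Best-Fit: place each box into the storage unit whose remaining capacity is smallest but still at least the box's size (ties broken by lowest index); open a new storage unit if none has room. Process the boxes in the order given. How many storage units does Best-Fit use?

5

storage unit 1: place 10 ft³, 90 ft³ left
storage unit 1: place 16 ft³, 74 ft³ left
storage unit 1: place 17 ft³, 57 ft³ left
storage unit 2: place 71 ft³, 29 ft³ left
storage unit 2: place 28 ft³, 1 ft³ left
storage unit 3: place 86 ft³, 14 ft³ left
storage unit 3: place 13 ft³, 1 ft³ left
storage unit 1: place 21 ft³, 36 ft³ left
storage unit 4: place 55 ft³, 45 ft³ left
storage unit 5: place 61 ft³, 39 ft³ left
storage unit 1: place 19 ft³, 17 ft³ left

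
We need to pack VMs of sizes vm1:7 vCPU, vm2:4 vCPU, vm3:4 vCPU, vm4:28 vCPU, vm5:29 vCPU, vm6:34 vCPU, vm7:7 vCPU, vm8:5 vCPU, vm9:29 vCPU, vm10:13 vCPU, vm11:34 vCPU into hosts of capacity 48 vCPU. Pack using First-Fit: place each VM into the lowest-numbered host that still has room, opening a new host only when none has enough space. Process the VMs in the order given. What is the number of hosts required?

5

Put vm1 (7 vCPU) in host 1; 41 vCPU remain.
Put vm2 (4 vCPU) in host 1; 37 vCPU remain.
Put vm3 (4 vCPU) in host 1; 33 vCPU remain.
Put vm4 (28 vCPU) in host 1; 5 vCPU remain.
Put vm5 (29 vCPU) in host 2; 19 vCPU remain.
Put vm6 (34 vCPU) in host 3; 14 vCPU remain.
Put vm7 (7 vCPU) in host 2; 12 vCPU remain.
Put vm8 (5 vCPU) in host 1; 0 vCPU remain.
Put vm9 (29 vCPU) in host 4; 19 vCPU remain.
Put vm10 (13 vCPU) in host 3; 1 vCPU remain.
Put vm11 (34 vCPU) in host 5; 14 vCPU remain.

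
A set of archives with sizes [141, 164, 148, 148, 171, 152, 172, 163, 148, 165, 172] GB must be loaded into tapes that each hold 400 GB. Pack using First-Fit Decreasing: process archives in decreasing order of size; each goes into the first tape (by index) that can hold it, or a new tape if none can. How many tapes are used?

Sorted descending: 172, 172, 171, 165, 164, 163, 152, 148, 148, 148, 141.
172 GB → tape 1 (remaining 228 GB)
172 GB → tape 1 (remaining 56 GB)
171 GB → tape 2 (remaining 229 GB)
165 GB → tape 2 (remaining 64 GB)
164 GB → tape 3 (remaining 236 GB)
163 GB → tape 3 (remaining 73 GB)
152 GB → tape 4 (remaining 248 GB)
148 GB → tape 4 (remaining 100 GB)
148 GB → tape 5 (remaining 252 GB)
148 GB → tape 5 (remaining 104 GB)
141 GB → tape 6 (remaining 259 GB)

6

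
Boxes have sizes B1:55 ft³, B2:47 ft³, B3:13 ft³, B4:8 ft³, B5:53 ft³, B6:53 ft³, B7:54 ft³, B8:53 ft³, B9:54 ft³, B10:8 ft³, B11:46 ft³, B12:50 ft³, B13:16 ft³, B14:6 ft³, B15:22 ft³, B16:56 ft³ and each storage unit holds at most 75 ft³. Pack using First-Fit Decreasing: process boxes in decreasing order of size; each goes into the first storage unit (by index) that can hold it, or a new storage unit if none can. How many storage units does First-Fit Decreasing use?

10 storage units

Sorted descending: 56, 55, 54, 54, 53, 53, 53, 50, 47, 46, 22, 16, 13, 8, 8, 6.
Put 56 ft³ in storage unit 1; 19 ft³ remain.
Put 55 ft³ in storage unit 2; 20 ft³ remain.
Put 54 ft³ in storage unit 3; 21 ft³ remain.
Put 54 ft³ in storage unit 4; 21 ft³ remain.
Put 53 ft³ in storage unit 5; 22 ft³ remain.
Put 53 ft³ in storage unit 6; 22 ft³ remain.
Put 53 ft³ in storage unit 7; 22 ft³ remain.
Put 50 ft³ in storage unit 8; 25 ft³ remain.
Put 47 ft³ in storage unit 9; 28 ft³ remain.
Put 46 ft³ in storage unit 10; 29 ft³ remain.
Put 22 ft³ in storage unit 5; 0 ft³ remain.
Put 16 ft³ in storage unit 1; 3 ft³ remain.
Put 13 ft³ in storage unit 2; 7 ft³ remain.
Put 8 ft³ in storage unit 3; 13 ft³ remain.
Put 8 ft³ in storage unit 3; 5 ft³ remain.
Put 6 ft³ in storage unit 2; 1 ft³ remain.
Final storage units: [56,16] [55,13,6] [54,8,8] [54] [53,22] [53] [53] [50] [47] [46].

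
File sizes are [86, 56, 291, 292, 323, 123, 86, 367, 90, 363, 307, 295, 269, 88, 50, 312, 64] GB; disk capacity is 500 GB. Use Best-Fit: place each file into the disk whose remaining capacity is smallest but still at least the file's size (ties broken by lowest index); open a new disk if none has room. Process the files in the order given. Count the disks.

9

86 GB → disk 1 (remaining 414 GB)
56 GB → disk 1 (remaining 358 GB)
291 GB → disk 1 (remaining 67 GB)
292 GB → disk 2 (remaining 208 GB)
323 GB → disk 3 (remaining 177 GB)
123 GB → disk 3 (remaining 54 GB)
86 GB → disk 2 (remaining 122 GB)
367 GB → disk 4 (remaining 133 GB)
90 GB → disk 2 (remaining 32 GB)
363 GB → disk 5 (remaining 137 GB)
307 GB → disk 6 (remaining 193 GB)
295 GB → disk 7 (remaining 205 GB)
269 GB → disk 8 (remaining 231 GB)
88 GB → disk 4 (remaining 45 GB)
50 GB → disk 3 (remaining 4 GB)
312 GB → disk 9 (remaining 188 GB)
64 GB → disk 1 (remaining 3 GB)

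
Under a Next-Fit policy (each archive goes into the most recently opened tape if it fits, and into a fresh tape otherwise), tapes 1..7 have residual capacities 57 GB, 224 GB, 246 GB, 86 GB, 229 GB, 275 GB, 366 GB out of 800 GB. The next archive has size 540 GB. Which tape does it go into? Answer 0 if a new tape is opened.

0

Next-Fit only looks at tape 7, which has 366 GB free.
540 GB does not fit, so a new tape is opened.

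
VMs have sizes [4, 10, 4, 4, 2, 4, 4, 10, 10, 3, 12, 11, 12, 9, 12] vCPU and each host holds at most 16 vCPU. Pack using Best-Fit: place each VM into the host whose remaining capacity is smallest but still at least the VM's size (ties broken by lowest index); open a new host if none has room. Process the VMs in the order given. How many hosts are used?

9

Put 4 vCPU in host 1; 12 vCPU remain.
Put 10 vCPU in host 1; 2 vCPU remain.
Put 4 vCPU in host 2; 12 vCPU remain.
Put 4 vCPU in host 2; 8 vCPU remain.
Put 2 vCPU in host 1; 0 vCPU remain.
Put 4 vCPU in host 2; 4 vCPU remain.
Put 4 vCPU in host 2; 0 vCPU remain.
Put 10 vCPU in host 3; 6 vCPU remain.
Put 10 vCPU in host 4; 6 vCPU remain.
Put 3 vCPU in host 3; 3 vCPU remain.
Put 12 vCPU in host 5; 4 vCPU remain.
Put 11 vCPU in host 6; 5 vCPU remain.
Put 12 vCPU in host 7; 4 vCPU remain.
Put 9 vCPU in host 8; 7 vCPU remain.
Put 12 vCPU in host 9; 4 vCPU remain.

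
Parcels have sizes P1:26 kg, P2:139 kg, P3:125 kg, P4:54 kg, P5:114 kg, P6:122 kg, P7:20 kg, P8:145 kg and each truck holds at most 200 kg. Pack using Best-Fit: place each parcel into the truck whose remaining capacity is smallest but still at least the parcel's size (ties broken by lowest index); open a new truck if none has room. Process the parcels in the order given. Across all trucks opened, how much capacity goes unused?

255

truck 1: place P1 (26 kg), 174 kg left
truck 1: place P2 (139 kg), 35 kg left
truck 2: place P3 (125 kg), 75 kg left
truck 2: place P4 (54 kg), 21 kg left
truck 3: place P5 (114 kg), 86 kg left
truck 4: place P6 (122 kg), 78 kg left
truck 2: place P7 (20 kg), 1 kg left
truck 5: place P8 (145 kg), 55 kg left
5 trucks × 200 kg = 1000 kg; used 745 kg; unused 255 kg.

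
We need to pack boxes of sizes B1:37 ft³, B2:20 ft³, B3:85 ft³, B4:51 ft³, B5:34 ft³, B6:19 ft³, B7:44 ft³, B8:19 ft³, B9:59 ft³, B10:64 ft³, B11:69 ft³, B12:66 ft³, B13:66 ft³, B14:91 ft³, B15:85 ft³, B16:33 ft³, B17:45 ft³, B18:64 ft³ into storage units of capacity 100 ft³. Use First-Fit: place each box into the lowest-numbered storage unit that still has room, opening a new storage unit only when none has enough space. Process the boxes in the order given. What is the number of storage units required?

13 storage units

Put B1 (37 ft³) in storage unit 1; 63 ft³ remain.
Put B2 (20 ft³) in storage unit 1; 43 ft³ remain.
Put B3 (85 ft³) in storage unit 2; 15 ft³ remain.
Put B4 (51 ft³) in storage unit 3; 49 ft³ remain.
Put B5 (34 ft³) in storage unit 1; 9 ft³ remain.
Put B6 (19 ft³) in storage unit 3; 30 ft³ remain.
Put B7 (44 ft³) in storage unit 4; 56 ft³ remain.
Put B8 (19 ft³) in storage unit 3; 11 ft³ remain.
Put B9 (59 ft³) in storage unit 5; 41 ft³ remain.
Put B10 (64 ft³) in storage unit 6; 36 ft³ remain.
Put B11 (69 ft³) in storage unit 7; 31 ft³ remain.
Put B12 (66 ft³) in storage unit 8; 34 ft³ remain.
Put B13 (66 ft³) in storage unit 9; 34 ft³ remain.
Put B14 (91 ft³) in storage unit 10; 9 ft³ remain.
Put B15 (85 ft³) in storage unit 11; 15 ft³ remain.
Put B16 (33 ft³) in storage unit 4; 23 ft³ remain.
Put B17 (45 ft³) in storage unit 12; 55 ft³ remain.
Put B18 (64 ft³) in storage unit 13; 36 ft³ remain.
Final storage units: [37,20,34] [85] [51,19,19] [44,33] [59] [64] [69] [66] [66] [91] [85] [45] [64].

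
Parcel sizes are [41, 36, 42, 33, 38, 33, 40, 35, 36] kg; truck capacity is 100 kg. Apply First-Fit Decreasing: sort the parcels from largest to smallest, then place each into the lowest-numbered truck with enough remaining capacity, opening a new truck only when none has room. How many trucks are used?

Sorted descending: 42, 41, 40, 38, 36, 36, 35, 33, 33.
truck 1: place 42 kg, 58 kg left
truck 1: place 41 kg, 17 kg left
truck 2: place 40 kg, 60 kg left
truck 2: place 38 kg, 22 kg left
truck 3: place 36 kg, 64 kg left
truck 3: place 36 kg, 28 kg left
truck 4: place 35 kg, 65 kg left
truck 4: place 33 kg, 32 kg left
truck 5: place 33 kg, 67 kg left

5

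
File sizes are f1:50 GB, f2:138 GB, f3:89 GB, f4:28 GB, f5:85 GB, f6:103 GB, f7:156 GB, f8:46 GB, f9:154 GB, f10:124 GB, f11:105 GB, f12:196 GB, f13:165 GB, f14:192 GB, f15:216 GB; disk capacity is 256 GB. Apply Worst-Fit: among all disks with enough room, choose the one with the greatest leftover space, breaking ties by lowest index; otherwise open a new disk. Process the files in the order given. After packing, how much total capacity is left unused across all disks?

713

Put f1 (50 GB) in disk 1; 206 GB remain.
Put f2 (138 GB) in disk 1; 68 GB remain.
Put f3 (89 GB) in disk 2; 167 GB remain.
Put f4 (28 GB) in disk 2; 139 GB remain.
Put f5 (85 GB) in disk 2; 54 GB remain.
Put f6 (103 GB) in disk 3; 153 GB remain.
Put f7 (156 GB) in disk 4; 100 GB remain.
Put f8 (46 GB) in disk 3; 107 GB remain.
Put f9 (154 GB) in disk 5; 102 GB remain.
Put f10 (124 GB) in disk 6; 132 GB remain.
Put f11 (105 GB) in disk 6; 27 GB remain.
Put f12 (196 GB) in disk 7; 60 GB remain.
Put f13 (165 GB) in disk 8; 91 GB remain.
Put f14 (192 GB) in disk 9; 64 GB remain.
Put f15 (216 GB) in disk 10; 40 GB remain.
10 disks × 256 GB = 2560 GB; used 1847 GB; unused 713 GB.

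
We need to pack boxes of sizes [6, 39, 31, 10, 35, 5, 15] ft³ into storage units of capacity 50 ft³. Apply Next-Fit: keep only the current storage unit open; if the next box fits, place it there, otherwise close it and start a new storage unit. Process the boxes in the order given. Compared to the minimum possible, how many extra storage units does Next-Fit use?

1

Next-Fit: [6,39] [31,10] [35,5] [15] → 4 storage units.
Total size 141 ft³; any packing needs at least ⌈141/50⌉ = 3 storage units.
An optimal packing achieves that bound: [39,10] [35,15] [31,6,5] → 3 storage units.
Excess: 4 − 3 = 1.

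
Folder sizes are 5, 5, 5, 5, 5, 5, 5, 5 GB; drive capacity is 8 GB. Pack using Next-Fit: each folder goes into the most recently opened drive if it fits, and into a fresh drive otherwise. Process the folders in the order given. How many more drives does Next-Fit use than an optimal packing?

0

Next-Fit: [5] [5] [5] [5] [5] [5] [5] [5] → 8 drives.
8 folders exceed 4 GB (half the capacity), and no two of those can share a drive, so at least 8 drives are needed.
So 8 is already optimal.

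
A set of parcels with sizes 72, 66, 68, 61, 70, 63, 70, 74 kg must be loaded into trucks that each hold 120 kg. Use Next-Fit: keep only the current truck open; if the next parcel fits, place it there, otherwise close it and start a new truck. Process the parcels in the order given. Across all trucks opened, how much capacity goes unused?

truck 1: place 72 kg, 48 kg left
truck 2: place 66 kg, 54 kg left
truck 3: place 68 kg, 52 kg left
truck 4: place 61 kg, 59 kg left
truck 5: place 70 kg, 50 kg left
truck 6: place 63 kg, 57 kg left
truck 7: place 70 kg, 50 kg left
truck 8: place 74 kg, 46 kg left
8 trucks × 120 kg = 960 kg; used 544 kg; unused 416 kg.

416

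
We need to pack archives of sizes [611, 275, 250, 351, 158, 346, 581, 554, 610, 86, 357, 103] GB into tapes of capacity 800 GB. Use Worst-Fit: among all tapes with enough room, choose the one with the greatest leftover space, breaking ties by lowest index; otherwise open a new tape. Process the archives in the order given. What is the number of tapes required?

7

tape 1: place 611 GB, 189 GB left
tape 2: place 275 GB, 525 GB left
tape 2: place 250 GB, 275 GB left
tape 3: place 351 GB, 449 GB left
tape 3: place 158 GB, 291 GB left
tape 4: place 346 GB, 454 GB left
tape 5: place 581 GB, 219 GB left
tape 6: place 554 GB, 246 GB left
tape 7: place 610 GB, 190 GB left
tape 4: place 86 GB, 368 GB left
tape 4: place 357 GB, 11 GB left
tape 3: place 103 GB, 188 GB left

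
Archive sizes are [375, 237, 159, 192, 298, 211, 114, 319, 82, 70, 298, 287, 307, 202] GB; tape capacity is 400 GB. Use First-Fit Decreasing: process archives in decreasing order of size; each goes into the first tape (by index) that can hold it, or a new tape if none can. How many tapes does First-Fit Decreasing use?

Sorted descending: 375, 319, 307, 298, 298, 287, 237, 211, 202, 192, 159, 114, 82, 70.
375 GB → tape 1 (remaining 25 GB)
319 GB → tape 2 (remaining 81 GB)
307 GB → tape 3 (remaining 93 GB)
298 GB → tape 4 (remaining 102 GB)
298 GB → tape 5 (remaining 102 GB)
287 GB → tape 6 (remaining 113 GB)
237 GB → tape 7 (remaining 163 GB)
211 GB → tape 8 (remaining 189 GB)
202 GB → tape 9 (remaining 198 GB)
192 GB → tape 9 (remaining 6 GB)
159 GB → tape 7 (remaining 4 GB)
114 GB → tape 8 (remaining 75 GB)
82 GB → tape 3 (remaining 11 GB)
70 GB → tape 2 (remaining 11 GB)

9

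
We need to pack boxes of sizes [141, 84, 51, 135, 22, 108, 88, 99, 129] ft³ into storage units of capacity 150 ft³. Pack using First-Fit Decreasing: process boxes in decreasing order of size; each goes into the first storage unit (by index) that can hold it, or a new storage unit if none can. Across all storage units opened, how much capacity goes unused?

193

Sorted descending: 141, 135, 129, 108, 99, 88, 84, 51, 22.
Put 141 ft³ in storage unit 1; 9 ft³ remain.
Put 135 ft³ in storage unit 2; 15 ft³ remain.
Put 129 ft³ in storage unit 3; 21 ft³ remain.
Put 108 ft³ in storage unit 4; 42 ft³ remain.
Put 99 ft³ in storage unit 5; 51 ft³ remain.
Put 88 ft³ in storage unit 6; 62 ft³ remain.
Put 84 ft³ in storage unit 7; 66 ft³ remain.
Put 51 ft³ in storage unit 5; 0 ft³ remain.
Put 22 ft³ in storage unit 4; 20 ft³ remain.
7 storage units × 150 ft³ = 1050 ft³; used 857 ft³; unused 193 ft³.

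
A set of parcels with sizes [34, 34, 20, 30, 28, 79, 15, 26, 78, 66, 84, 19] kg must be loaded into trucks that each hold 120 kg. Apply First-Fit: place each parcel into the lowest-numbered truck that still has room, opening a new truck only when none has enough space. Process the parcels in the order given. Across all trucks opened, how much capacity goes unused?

87

Put 34 kg in truck 1; 86 kg remain.
Put 34 kg in truck 1; 52 kg remain.
Put 20 kg in truck 1; 32 kg remain.
Put 30 kg in truck 1; 2 kg remain.
Put 28 kg in truck 2; 92 kg remain.
Put 79 kg in truck 2; 13 kg remain.
Put 15 kg in truck 3; 105 kg remain.
Put 26 kg in truck 3; 79 kg remain.
Put 78 kg in truck 3; 1 kg remain.
Put 66 kg in truck 4; 54 kg remain.
Put 84 kg in truck 5; 36 kg remain.
Put 19 kg in truck 4; 35 kg remain.
5 trucks × 120 kg = 600 kg; used 513 kg; unused 87 kg.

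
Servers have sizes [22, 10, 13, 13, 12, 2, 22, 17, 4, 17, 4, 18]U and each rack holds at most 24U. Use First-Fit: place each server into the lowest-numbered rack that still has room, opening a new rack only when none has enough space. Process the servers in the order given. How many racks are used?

22U → rack 1 (remaining 2U)
10U → rack 2 (remaining 14U)
13U → rack 2 (remaining 1U)
13U → rack 3 (remaining 11U)
12U → rack 4 (remaining 12U)
2U → rack 1 (remaining 0U)
22U → rack 5 (remaining 2U)
17U → rack 6 (remaining 7U)
4U → rack 3 (remaining 7U)
17U → rack 7 (remaining 7U)
4U → rack 3 (remaining 3U)
18U → rack 8 (remaining 6U)

8 racks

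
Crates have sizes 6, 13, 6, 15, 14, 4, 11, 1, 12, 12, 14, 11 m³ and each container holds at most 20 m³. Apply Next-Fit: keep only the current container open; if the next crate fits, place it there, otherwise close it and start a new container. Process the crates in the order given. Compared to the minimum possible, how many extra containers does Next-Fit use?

1

Next-Fit: [6,13] [6] [15] [14,4] [11,1] [12] [12] [14] [11] → 9 containers.
8 crates exceed 10 m³ (half the capacity), and no two of those can share a container, so at least 8 containers are needed.
An optimal packing achieves that bound: [15,4,1] [14,6] [14,6] [13] [12] [12] [11] [11] → 8 containers.
Excess: 9 − 8 = 1.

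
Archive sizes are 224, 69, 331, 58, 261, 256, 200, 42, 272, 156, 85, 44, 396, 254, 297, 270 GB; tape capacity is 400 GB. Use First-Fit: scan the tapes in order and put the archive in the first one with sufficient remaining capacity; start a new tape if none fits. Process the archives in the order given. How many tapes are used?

Put 224 GB in tape 1; 176 GB remain.
Put 69 GB in tape 1; 107 GB remain.
Put 331 GB in tape 2; 69 GB remain.
Put 58 GB in tape 1; 49 GB remain.
Put 261 GB in tape 3; 139 GB remain.
Put 256 GB in tape 4; 144 GB remain.
Put 200 GB in tape 5; 200 GB remain.
Put 42 GB in tape 1; 7 GB remain.
Put 272 GB in tape 6; 128 GB remain.
Put 156 GB in tape 5; 44 GB remain.
Put 85 GB in tape 3; 54 GB remain.
Put 44 GB in tape 2; 25 GB remain.
Put 396 GB in tape 7; 4 GB remain.
Put 254 GB in tape 8; 146 GB remain.
Put 297 GB in tape 9; 103 GB remain.
Put 270 GB in tape 10; 130 GB remain.
Final tapes: [224,69,58,42] [331,44] [261,85] [256] [200,156] [272] [396] [254] [297] [270].

10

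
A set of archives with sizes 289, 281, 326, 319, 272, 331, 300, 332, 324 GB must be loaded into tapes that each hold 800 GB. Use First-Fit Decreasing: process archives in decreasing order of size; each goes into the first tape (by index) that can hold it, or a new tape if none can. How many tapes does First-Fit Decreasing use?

Sorted descending: 332, 331, 326, 324, 319, 300, 289, 281, 272.
Put 332 GB in tape 1; 468 GB remain.
Put 331 GB in tape 1; 137 GB remain.
Put 326 GB in tape 2; 474 GB remain.
Put 324 GB in tape 2; 150 GB remain.
Put 319 GB in tape 3; 481 GB remain.
Put 300 GB in tape 3; 181 GB remain.
Put 289 GB in tape 4; 511 GB remain.
Put 281 GB in tape 4; 230 GB remain.
Put 272 GB in tape 5; 528 GB remain.

5 tapes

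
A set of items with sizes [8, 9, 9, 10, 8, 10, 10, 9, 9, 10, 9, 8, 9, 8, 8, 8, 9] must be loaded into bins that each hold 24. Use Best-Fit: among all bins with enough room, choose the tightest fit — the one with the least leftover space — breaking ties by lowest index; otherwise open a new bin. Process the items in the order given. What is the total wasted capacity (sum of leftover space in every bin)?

65

bin 1: place 8, 16 left
bin 1: place 9, 7 left
bin 2: place 9, 15 left
bin 2: place 10, 5 left
bin 3: place 8, 16 left
bin 3: place 10, 6 left
bin 4: place 10, 14 left
bin 4: place 9, 5 left
bin 5: place 9, 15 left
bin 5: place 10, 5 left
bin 6: place 9, 15 left
bin 6: place 8, 7 left
bin 7: place 9, 15 left
bin 7: place 8, 7 left
bin 8: place 8, 16 left
bin 8: place 8, 8 left
bin 9: place 9, 15 left
9 bins × 24 = 216; used 151; unused 65.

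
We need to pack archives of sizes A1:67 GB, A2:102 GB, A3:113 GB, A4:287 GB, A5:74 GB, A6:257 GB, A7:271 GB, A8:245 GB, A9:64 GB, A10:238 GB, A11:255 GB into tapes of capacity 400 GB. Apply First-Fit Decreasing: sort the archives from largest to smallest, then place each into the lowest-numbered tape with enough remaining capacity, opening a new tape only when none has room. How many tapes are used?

Sorted descending: 287, 271, 257, 255, 245, 238, 113, 102, 74, 67, 64.
Put 287 GB in tape 1; 113 GB remain.
Put 271 GB in tape 2; 129 GB remain.
Put 257 GB in tape 3; 143 GB remain.
Put 255 GB in tape 4; 145 GB remain.
Put 245 GB in tape 5; 155 GB remain.
Put 238 GB in tape 6; 162 GB remain.
Put 113 GB in tape 1; 0 GB remain.
Put 102 GB in tape 2; 27 GB remain.
Put 74 GB in tape 3; 69 GB remain.
Put 67 GB in tape 3; 2 GB remain.
Put 64 GB in tape 4; 81 GB remain.

6 tapes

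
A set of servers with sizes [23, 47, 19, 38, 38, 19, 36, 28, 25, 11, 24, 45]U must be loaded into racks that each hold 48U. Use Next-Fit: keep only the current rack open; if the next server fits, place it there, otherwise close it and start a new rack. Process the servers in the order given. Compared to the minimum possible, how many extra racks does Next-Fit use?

Next-Fit: [23] [47] [19] [38] [38] [19] [36] [28] [25,11] [24] [45] → 11 racks.
Total size 353U; any packing needs at least ⌈353/48⌉ = 8 racks.
An optimal packing achieves that bound: [47] [45] [38] [38] [36,11] [28,19] [25,23] [24,19] → 8 racks.
Excess: 11 − 8 = 3.

3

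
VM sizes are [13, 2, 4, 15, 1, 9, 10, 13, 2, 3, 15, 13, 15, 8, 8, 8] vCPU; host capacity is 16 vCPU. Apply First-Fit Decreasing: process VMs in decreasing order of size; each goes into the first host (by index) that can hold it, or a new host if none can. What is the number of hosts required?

10

Sorted descending: 15, 15, 15, 13, 13, 13, 10, 9, 8, 8, 8, 4, 3, 2, 2, 1.
15 vCPU → host 1 (remaining 1 vCPU)
15 vCPU → host 2 (remaining 1 vCPU)
15 vCPU → host 3 (remaining 1 vCPU)
13 vCPU → host 4 (remaining 3 vCPU)
13 vCPU → host 5 (remaining 3 vCPU)
13 vCPU → host 6 (remaining 3 vCPU)
10 vCPU → host 7 (remaining 6 vCPU)
9 vCPU → host 8 (remaining 7 vCPU)
8 vCPU → host 9 (remaining 8 vCPU)
8 vCPU → host 9 (remaining 0 vCPU)
8 vCPU → host 10 (remaining 8 vCPU)
4 vCPU → host 7 (remaining 2 vCPU)
3 vCPU → host 4 (remaining 0 vCPU)
2 vCPU → host 5 (remaining 1 vCPU)
2 vCPU → host 6 (remaining 1 vCPU)
1 vCPU → host 1 (remaining 0 vCPU)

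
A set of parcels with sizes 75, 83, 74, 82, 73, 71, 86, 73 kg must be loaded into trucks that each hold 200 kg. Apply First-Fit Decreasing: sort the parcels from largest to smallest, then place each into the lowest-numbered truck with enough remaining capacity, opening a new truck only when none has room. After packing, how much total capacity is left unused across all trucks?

183

Sorted descending: 86, 83, 82, 75, 74, 73, 73, 71.
86 kg → truck 1 (remaining 114 kg)
83 kg → truck 1 (remaining 31 kg)
82 kg → truck 2 (remaining 118 kg)
75 kg → truck 2 (remaining 43 kg)
74 kg → truck 3 (remaining 126 kg)
73 kg → truck 3 (remaining 53 kg)
73 kg → truck 4 (remaining 127 kg)
71 kg → truck 4 (remaining 56 kg)
4 trucks × 200 kg = 800 kg; used 617 kg; unused 183 kg.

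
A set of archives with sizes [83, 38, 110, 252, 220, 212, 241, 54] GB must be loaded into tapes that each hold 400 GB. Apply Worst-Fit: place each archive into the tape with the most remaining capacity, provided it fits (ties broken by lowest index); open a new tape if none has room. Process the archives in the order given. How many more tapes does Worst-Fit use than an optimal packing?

1

Worst-Fit: [83,38,110] [252] [220] [212,54] [241] → 5 tapes.
Total size 1210 GB; any packing needs at least ⌈1210/400⌉ = 4 tapes.
An optimal packing achieves that bound: [252,110,38] [241,83,54] [220] [212] → 4 tapes.
Excess: 5 − 4 = 1.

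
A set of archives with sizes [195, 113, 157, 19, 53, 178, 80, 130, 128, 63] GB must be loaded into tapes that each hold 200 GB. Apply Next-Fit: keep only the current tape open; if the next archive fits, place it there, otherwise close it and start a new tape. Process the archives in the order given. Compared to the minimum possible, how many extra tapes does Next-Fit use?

2

Next-Fit: [195] [113] [157,19] [53] [178] [80] [130] [128,63] → 8 tapes.
Total size 1116 GB; any packing needs at least ⌈1116/200⌉ = 6 tapes.
An optimal packing achieves that bound: [195] [178,19] [157] [130,63] [128,53] [113,80] → 6 tapes.
Excess: 8 − 6 = 2.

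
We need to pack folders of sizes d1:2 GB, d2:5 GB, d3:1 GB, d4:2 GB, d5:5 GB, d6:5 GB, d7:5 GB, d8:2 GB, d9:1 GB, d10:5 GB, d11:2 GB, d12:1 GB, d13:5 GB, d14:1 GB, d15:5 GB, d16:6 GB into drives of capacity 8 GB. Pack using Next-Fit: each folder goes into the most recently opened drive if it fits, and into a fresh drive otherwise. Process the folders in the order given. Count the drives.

drive 1: place d1 (2 GB), 6 GB left
drive 1: place d2 (5 GB), 1 GB left
drive 1: place d3 (1 GB), 0 GB left
drive 2: place d4 (2 GB), 6 GB left
drive 2: place d5 (5 GB), 1 GB left
drive 3: place d6 (5 GB), 3 GB left
drive 4: place d7 (5 GB), 3 GB left
drive 4: place d8 (2 GB), 1 GB left
drive 4: place d9 (1 GB), 0 GB left
drive 5: place d10 (5 GB), 3 GB left
drive 5: place d11 (2 GB), 1 GB left
drive 5: place d12 (1 GB), 0 GB left
drive 6: place d13 (5 GB), 3 GB left
drive 6: place d14 (1 GB), 2 GB left
drive 7: place d15 (5 GB), 3 GB left
drive 8: place d16 (6 GB), 2 GB left
Final drives: [2,5,1] [2,5] [5] [5,2,1] [5,2,1] [5,1] [5] [6].

8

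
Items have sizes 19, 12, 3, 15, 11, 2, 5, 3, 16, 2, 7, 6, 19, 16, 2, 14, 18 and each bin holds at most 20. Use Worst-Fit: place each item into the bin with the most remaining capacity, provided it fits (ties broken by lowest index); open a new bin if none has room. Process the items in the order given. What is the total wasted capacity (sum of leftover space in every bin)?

Put 19 in bin 1; 1 remain.
Put 12 in bin 2; 8 remain.
Put 3 in bin 2; 5 remain.
Put 15 in bin 3; 5 remain.
Put 11 in bin 4; 9 remain.
Put 2 in bin 4; 7 remain.
Put 5 in bin 4; 2 remain.
Put 3 in bin 2; 2 remain.
Put 16 in bin 5; 4 remain.
Put 2 in bin 3; 3 remain.
Put 7 in bin 6; 13 remain.
Put 6 in bin 6; 7 remain.
Put 19 in bin 7; 1 remain.
Put 16 in bin 8; 4 remain.
Put 2 in bin 6; 5 remain.
Put 14 in bin 9; 6 remain.
Put 18 in bin 10; 2 remain.
10 bins × 20 = 200; used 170; unused 30.

30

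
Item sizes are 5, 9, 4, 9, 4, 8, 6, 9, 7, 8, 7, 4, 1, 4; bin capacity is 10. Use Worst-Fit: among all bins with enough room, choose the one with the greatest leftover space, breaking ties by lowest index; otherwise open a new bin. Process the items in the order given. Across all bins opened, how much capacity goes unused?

Put 5 in bin 1; 5 remain.
Put 9 in bin 2; 1 remain.
Put 4 in bin 1; 1 remain.
Put 9 in bin 3; 1 remain.
Put 4 in bin 4; 6 remain.
Put 8 in bin 5; 2 remain.
Put 6 in bin 4; 0 remain.
Put 9 in bin 6; 1 remain.
Put 7 in bin 7; 3 remain.
Put 8 in bin 8; 2 remain.
Put 7 in bin 9; 3 remain.
Put 4 in bin 10; 6 remain.
Put 1 in bin 10; 5 remain.
Put 4 in bin 10; 1 remain.
10 bins × 10 = 100; used 85; unused 15.

15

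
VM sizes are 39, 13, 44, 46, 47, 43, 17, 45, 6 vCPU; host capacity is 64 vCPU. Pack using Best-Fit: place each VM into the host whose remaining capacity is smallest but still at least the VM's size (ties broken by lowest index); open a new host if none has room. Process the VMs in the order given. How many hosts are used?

6

39 vCPU → host 1 (remaining 25 vCPU)
13 vCPU → host 1 (remaining 12 vCPU)
44 vCPU → host 2 (remaining 20 vCPU)
46 vCPU → host 3 (remaining 18 vCPU)
47 vCPU → host 4 (remaining 17 vCPU)
43 vCPU → host 5 (remaining 21 vCPU)
17 vCPU → host 4 (remaining 0 vCPU)
45 vCPU → host 6 (remaining 19 vCPU)
6 vCPU → host 1 (remaining 6 vCPU)
Final hosts: [39,13,6] [44] [46] [47,17] [43] [45].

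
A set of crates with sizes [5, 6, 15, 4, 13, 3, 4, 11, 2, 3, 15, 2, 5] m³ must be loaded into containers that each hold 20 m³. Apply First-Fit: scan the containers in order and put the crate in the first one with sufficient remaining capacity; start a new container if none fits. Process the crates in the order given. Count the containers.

container 1: place 5 m³, 15 m³ left
container 1: place 6 m³, 9 m³ left
container 2: place 15 m³, 5 m³ left
container 1: place 4 m³, 5 m³ left
container 3: place 13 m³, 7 m³ left
container 1: place 3 m³, 2 m³ left
container 2: place 4 m³, 1 m³ left
container 4: place 11 m³, 9 m³ left
container 1: place 2 m³, 0 m³ left
container 3: place 3 m³, 4 m³ left
container 5: place 15 m³, 5 m³ left
container 3: place 2 m³, 2 m³ left
container 4: place 5 m³, 4 m³ left
Final containers: [5,6,4,3,2] [15,4] [13,3,2] [11,5] [15].

5 containers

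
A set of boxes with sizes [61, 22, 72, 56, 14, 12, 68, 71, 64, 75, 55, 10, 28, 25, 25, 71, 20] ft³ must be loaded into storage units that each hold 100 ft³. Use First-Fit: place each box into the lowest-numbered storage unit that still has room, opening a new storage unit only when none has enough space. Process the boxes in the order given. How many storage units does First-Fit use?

9 storage units

storage unit 1: place 61 ft³, 39 ft³ left
storage unit 1: place 22 ft³, 17 ft³ left
storage unit 2: place 72 ft³, 28 ft³ left
storage unit 3: place 56 ft³, 44 ft³ left
storage unit 1: place 14 ft³, 3 ft³ left
storage unit 2: place 12 ft³, 16 ft³ left
storage unit 4: place 68 ft³, 32 ft³ left
storage unit 5: place 71 ft³, 29 ft³ left
storage unit 6: place 64 ft³, 36 ft³ left
storage unit 7: place 75 ft³, 25 ft³ left
storage unit 8: place 55 ft³, 45 ft³ left
storage unit 2: place 10 ft³, 6 ft³ left
storage unit 3: place 28 ft³, 16 ft³ left
storage unit 4: place 25 ft³, 7 ft³ left
storage unit 5: place 25 ft³, 4 ft³ left
storage unit 9: place 71 ft³, 29 ft³ left
storage unit 6: place 20 ft³, 16 ft³ left
Final storage units: [61,22,14] [72,12,10] [56,28] [68,25] [71,25] [64,20] [75] [55] [71].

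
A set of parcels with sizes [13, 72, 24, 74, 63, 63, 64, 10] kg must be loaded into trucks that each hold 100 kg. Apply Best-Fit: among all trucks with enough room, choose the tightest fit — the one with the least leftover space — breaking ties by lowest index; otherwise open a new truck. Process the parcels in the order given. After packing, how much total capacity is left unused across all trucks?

117

13 kg → truck 1 (remaining 87 kg)
72 kg → truck 1 (remaining 15 kg)
24 kg → truck 2 (remaining 76 kg)
74 kg → truck 2 (remaining 2 kg)
63 kg → truck 3 (remaining 37 kg)
63 kg → truck 4 (remaining 37 kg)
64 kg → truck 5 (remaining 36 kg)
10 kg → truck 1 (remaining 5 kg)
5 trucks × 100 kg = 500 kg; used 383 kg; unused 117 kg.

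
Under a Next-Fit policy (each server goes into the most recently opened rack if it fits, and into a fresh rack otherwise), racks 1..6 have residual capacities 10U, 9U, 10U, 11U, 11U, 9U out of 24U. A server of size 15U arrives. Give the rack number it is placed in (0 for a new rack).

0

Next-Fit only looks at rack 6, which has 9U free.
15U does not fit, so a new rack is opened.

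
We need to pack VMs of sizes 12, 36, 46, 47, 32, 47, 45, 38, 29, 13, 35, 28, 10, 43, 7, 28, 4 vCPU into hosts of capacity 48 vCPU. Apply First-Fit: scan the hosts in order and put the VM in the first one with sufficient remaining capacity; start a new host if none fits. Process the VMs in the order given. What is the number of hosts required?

12 hosts

12 vCPU → host 1 (remaining 36 vCPU)
36 vCPU → host 1 (remaining 0 vCPU)
46 vCPU → host 2 (remaining 2 vCPU)
47 vCPU → host 3 (remaining 1 vCPU)
32 vCPU → host 4 (remaining 16 vCPU)
47 vCPU → host 5 (remaining 1 vCPU)
45 vCPU → host 6 (remaining 3 vCPU)
38 vCPU → host 7 (remaining 10 vCPU)
29 vCPU → host 8 (remaining 19 vCPU)
13 vCPU → host 4 (remaining 3 vCPU)
35 vCPU → host 9 (remaining 13 vCPU)
28 vCPU → host 10 (remaining 20 vCPU)
10 vCPU → host 7 (remaining 0 vCPU)
43 vCPU → host 11 (remaining 5 vCPU)
7 vCPU → host 8 (remaining 12 vCPU)
28 vCPU → host 12 (remaining 20 vCPU)
4 vCPU → host 8 (remaining 8 vCPU)
Final hosts: [12,36] [46] [47] [32,13] [47] [45] [38,10] [29,7,4] [35] [28] [43] [28].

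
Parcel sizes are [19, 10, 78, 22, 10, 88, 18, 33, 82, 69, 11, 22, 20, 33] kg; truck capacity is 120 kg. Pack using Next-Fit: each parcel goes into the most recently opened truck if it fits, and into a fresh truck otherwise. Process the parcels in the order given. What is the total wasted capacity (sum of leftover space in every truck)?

205

truck 1: place 19 kg, 101 kg left
truck 1: place 10 kg, 91 kg left
truck 1: place 78 kg, 13 kg left
truck 2: place 22 kg, 98 kg left
truck 2: place 10 kg, 88 kg left
truck 2: place 88 kg, 0 kg left
truck 3: place 18 kg, 102 kg left
truck 3: place 33 kg, 69 kg left
truck 4: place 82 kg, 38 kg left
truck 5: place 69 kg, 51 kg left
truck 5: place 11 kg, 40 kg left
truck 5: place 22 kg, 18 kg left
truck 6: place 20 kg, 100 kg left
truck 6: place 33 kg, 67 kg left
6 trucks × 120 kg = 720 kg; used 515 kg; unused 205 kg.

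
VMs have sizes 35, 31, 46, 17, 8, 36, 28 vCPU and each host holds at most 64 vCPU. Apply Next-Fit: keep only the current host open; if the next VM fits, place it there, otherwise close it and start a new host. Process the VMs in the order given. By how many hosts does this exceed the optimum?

1

Next-Fit: [35] [31] [46,17] [8,36] [28] → 5 hosts.
Total size 201 vCPU; any packing needs at least ⌈201/64⌉ = 4 hosts.
An optimal packing achieves that bound: [46,17] [36,28] [35,8] [31] → 4 hosts.
Excess: 5 − 4 = 1.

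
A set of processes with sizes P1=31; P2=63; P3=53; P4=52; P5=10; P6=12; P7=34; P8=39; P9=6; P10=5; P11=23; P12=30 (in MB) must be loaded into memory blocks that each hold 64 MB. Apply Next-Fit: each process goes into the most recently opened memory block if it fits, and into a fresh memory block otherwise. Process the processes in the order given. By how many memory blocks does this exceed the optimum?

1

Next-Fit: [31] [63] [53] [52,10] [12,34] [39,6,5] [23,30] → 7 memory blocks.
Total size 358 MB; any packing needs at least ⌈358/64⌉ = 6 memory blocks.
An optimal packing achieves that bound: [63] [53,10] [52,12] [39,23] [34,30] [31,6,5] → 6 memory blocks.
Excess: 7 − 6 = 1.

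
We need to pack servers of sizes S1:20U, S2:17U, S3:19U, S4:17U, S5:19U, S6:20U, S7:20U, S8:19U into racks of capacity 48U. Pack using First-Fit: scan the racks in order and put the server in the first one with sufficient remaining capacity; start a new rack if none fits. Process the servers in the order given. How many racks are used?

4 racks

Put S1 (20U) in rack 1; 28U remain.
Put S2 (17U) in rack 1; 11U remain.
Put S3 (19U) in rack 2; 29U remain.
Put S4 (17U) in rack 2; 12U remain.
Put S5 (19U) in rack 3; 29U remain.
Put S6 (20U) in rack 3; 9U remain.
Put S7 (20U) in rack 4; 28U remain.
Put S8 (19U) in rack 4; 9U remain.
Final racks: [20,17] [19,17] [19,20] [20,19].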